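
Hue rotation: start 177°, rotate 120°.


New hue = (H + rotation) mod 360
New hue = (177 + 120) mod 360
= 297 mod 360
= 297°


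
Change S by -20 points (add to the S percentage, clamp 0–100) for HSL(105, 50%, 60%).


Original S = 50%
Adjustment = -20 percentage points
New S = 50 + (-20) = 30
Clamp to [0, 100] → 30
= HSL(105°, 30%, 60%)


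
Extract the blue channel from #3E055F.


Color: #3E055F
R = 3E = 62
G = 05 = 5
B = 5F = 95
Blue = 95


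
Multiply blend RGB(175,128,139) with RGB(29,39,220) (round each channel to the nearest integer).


Multiply: C = A×B/255, rounded to nearest integer
R: 175×29/255 = 5075/255 ≈ 19.902 → 20
G: 128×39/255 = 4992/255 ≈ 19.576 → 20
B: 139×220/255 = 30580/255 ≈ 119.922 → 120
= RGB(20, 20, 120)


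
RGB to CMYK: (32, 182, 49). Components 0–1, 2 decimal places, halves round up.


R'=32/255≈0.1255, G'=182/255≈0.7137, B'=49/255≈0.1922
K = 1 - max(R',G',B') = 1 - 182/255 = 73/255 = 0.28627… → 0.29
(1-R'-K)/(1-K) simplifies to (max-R)/max with max = 182:
C = (182-32)/182 = 150/182 = 0.82417… → 0.82
M = (182-182)/182 = 0/182 = 0 → 0.00
Y = (182-49)/182 = 133/182 = 0.73076… → 0.73
= CMYK(0.82, 0.00, 0.73, 0.29)


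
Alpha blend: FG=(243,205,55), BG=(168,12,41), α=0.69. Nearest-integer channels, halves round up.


C = α×F + (1-α)×B, with 1-α = 0.31
R: 0.69×243 + 0.31×168 = 167.67 + 52.08 = 219.75 → 220
G: 0.69×205 + 0.31×12 = 141.45 + 3.72 = 145.17 → 145
B: 0.69×55 + 0.31×41 = 37.95 + 12.71 = 50.66 → 51
= RGB(220, 145, 51)


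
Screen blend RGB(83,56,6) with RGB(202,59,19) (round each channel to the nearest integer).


Screen: C = 255 - (255-A)×(255-B)/255, rounded to nearest integer
R: 255 - (255-83)×(255-202)/255 = 255 - 9116/255 ≈ 255 - 35.749 = 219.251 → 219
G: 255 - (255-56)×(255-59)/255 = 255 - 39004/255 ≈ 255 - 152.957 = 102.043 → 102
B: 255 - (255-6)×(255-19)/255 = 255 - 58764/255 ≈ 255 - 230.447 = 24.553 → 25
= RGB(219, 102, 25)


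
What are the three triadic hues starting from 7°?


Triadic: equally spaced at 120° intervals
H1 = 7°
H2 = (7 + 120) mod 360 = 127°
H3 = (7 + 240) mod 360 = 247°
Triadic = 7°, 127°, 247°


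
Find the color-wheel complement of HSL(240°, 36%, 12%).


Complement = opposite side of color wheel = hue + 180°
H' = (240 + 180) mod 360 = 60°
S and L unchanged.
= HSL(60°, 36%, 12%)


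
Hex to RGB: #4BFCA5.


4B → 75 (R)
FC → 252 (G)
A5 → 165 (B)
= RGB(75, 252, 165)


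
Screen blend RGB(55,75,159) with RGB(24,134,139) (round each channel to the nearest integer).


Screen: C = 255 - (255-A)×(255-B)/255, rounded to nearest integer
R: 255 - (255-55)×(255-24)/255 = 255 - 46200/255 ≈ 255 - 181.176 = 73.824 → 74
G: 255 - (255-75)×(255-134)/255 = 255 - 21780/255 ≈ 255 - 85.412 = 169.588 → 170
B: 255 - (255-159)×(255-139)/255 = 255 - 11136/255 ≈ 255 - 43.671 = 211.329 → 211
= RGB(74, 170, 211)


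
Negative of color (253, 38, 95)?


Invert: (255-R, 255-G, 255-B)
R: 255-253 = 2
G: 255-38 = 217
B: 255-95 = 160
= RGB(2, 217, 160)


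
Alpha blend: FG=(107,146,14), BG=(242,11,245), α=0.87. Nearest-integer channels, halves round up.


C = α×F + (1-α)×B, with 1-α = 0.13
R: 0.87×107 + 0.13×242 = 93.09 + 31.46 = 124.55 → 125
G: 0.87×146 + 0.13×11 = 127.02 + 1.43 = 128.45 → 128
B: 0.87×14 + 0.13×245 = 12.18 + 31.85 = 44.03 → 44
= RGB(125, 128, 44)


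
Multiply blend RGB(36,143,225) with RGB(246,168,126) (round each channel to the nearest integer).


Multiply: C = A×B/255, rounded to nearest integer
R: 36×246/255 = 8856/255 ≈ 34.729 → 35
G: 143×168/255 = 24024/255 ≈ 94.212 → 94
B: 225×126/255 = 28350/255 ≈ 111.176 → 111
= RGB(35, 94, 111)


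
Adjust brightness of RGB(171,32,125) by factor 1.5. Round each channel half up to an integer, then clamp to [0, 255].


Multiply each channel by 1.5, round half up, clamp to [0, 255]
R: 171×1.5 = 256.5 → round → 257 → clamp → 255
G: 32×1.5 = 48
B: 125×1.5 = 187.5 → round → 188
= RGB(255, 48, 188)


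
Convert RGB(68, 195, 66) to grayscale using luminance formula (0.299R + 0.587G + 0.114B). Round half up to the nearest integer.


Gray = 0.299×R + 0.587×G + 0.114×B
Gray = 0.299×68 + 0.587×195 + 0.114×66
Gray = 20.332 + 114.465 + 7.524
Gray = 142.321 → round half up → 142
Gray = 142


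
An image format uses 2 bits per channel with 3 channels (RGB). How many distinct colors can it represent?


Total bits = 2 bits/channel × 3 channels = 6 bits
Distinct colors = 2^6
= 64 colors


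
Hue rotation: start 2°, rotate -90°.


New hue = (H + rotation) mod 360
New hue = (2 -90) mod 360
= -88 mod 360
= 272°


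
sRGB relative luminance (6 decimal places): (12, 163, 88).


Linearize each channel (sRGB transfer function): c = v/255; c_lin = c/12.92 if c ≤ 0.04045, else ((c+0.055)/1.055)^2.4
  R: 12/255 ≈ 0.047059 > 0.04045 → ((0.047059+0.055)/1.055)^2.4 ≈ 0.003677
  G: 163/255 ≈ 0.639216 > 0.04045 → ((0.639216+0.055)/1.055)^2.4 ≈ 0.366253
  B: 88/255 ≈ 0.345098 > 0.04045 → ((0.345098+0.055)/1.055)^2.4 ≈ 0.097587
R_lin = 0.003677, G_lin = 0.366253, B_lin = 0.097587
L = 0.2126×R + 0.7152×G + 0.0722×B
L = 0.2126×0.003677 + 0.7152×0.366253 + 0.0722×0.097587
L ≈ 0.269771


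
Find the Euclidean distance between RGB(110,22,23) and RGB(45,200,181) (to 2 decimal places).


d = √[(R₁-R₂)² + (G₁-G₂)² + (B₁-B₂)²]
d = √[(110-45)² + (22-200)² + (23-181)²]
d = √[4225 + 31684 + 24964]
d = √60873
d ≈ 246.72


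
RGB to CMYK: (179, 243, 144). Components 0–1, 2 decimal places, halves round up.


R'=179/255≈0.7020, G'=243/255≈0.9529, B'=144/255≈0.5647
K = 1 - max(R',G',B') = 1 - 243/255 = 12/255 = 0.04705… → 0.05
(1-R'-K)/(1-K) simplifies to (max-R)/max with max = 243:
C = (243-179)/243 = 64/243 = 0.26337… → 0.26
M = (243-243)/243 = 0/243 = 0 → 0.00
Y = (243-144)/243 = 99/243 = 0.40740… → 0.41
= CMYK(0.26, 0.00, 0.41, 0.05)


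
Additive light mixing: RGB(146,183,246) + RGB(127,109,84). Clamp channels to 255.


Additive: each channel = min(255, C₁+C₂)
R: 146+127 = 273 → 255
G: 183+109 = 292 → 255
B: 246+84 = 330 → 255
= RGB(255, 255, 255)


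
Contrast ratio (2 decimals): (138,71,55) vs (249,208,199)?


Linearize each sRGB channel c=v/255: c/12.92 if c ≤ 0.04045 else ((c+0.055)/1.055)^2.4
L = 0.2126×R_lin + 0.7152×G_lin + 0.0722×B_lin
Color 1 (138,71,55):
  R=138: 138/255≈0.5412 > 0.04045 → ((0.5412+0.055)/1.055)^2.4 ≈ 0.25415
  G=71: 71/255≈0.2784 > 0.04045 → ((0.2784+0.055)/1.055)^2.4 ≈ 0.06301
  B=55: 55/255≈0.2157 > 0.04045 → ((0.2157+0.055)/1.055)^2.4 ≈ 0.03820
  L1 = 0.2126×0.25415 + 0.7152×0.06301 + 0.0722×0.03820 ≈ 0.10186
Color 2 (249,208,199):
  R=249: 249/255≈0.9765 > 0.04045 → ((0.9765+0.055)/1.055)^2.4 ≈ 0.94731
  G=208: 208/255≈0.8157 > 0.04045 → ((0.8157+0.055)/1.055)^2.4 ≈ 0.63076
  B=199: 199/255≈0.7804 > 0.04045 → ((0.7804+0.055)/1.055)^2.4 ≈ 0.57112
  L2 = 0.2126×0.94731 + 0.7152×0.63076 + 0.0722×0.57112 ≈ 0.69375
Lighter = 0.69375, Darker = 0.10186
Ratio = (L_lighter + 0.05) / (L_darker + 0.05)
Ratio = (0.69375 + 0.05) / (0.10186 + 0.05) = 0.74375 / 0.15186 ≈ 4.8977
Ratio ≈ 4.90:1


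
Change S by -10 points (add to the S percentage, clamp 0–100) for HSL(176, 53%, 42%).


Original S = 53%
Adjustment = -10 percentage points
New S = 53 + (-10) = 43
Clamp to [0, 100] → 43
= HSL(176°, 43%, 42%)


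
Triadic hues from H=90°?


Triadic: equally spaced at 120° intervals
H1 = 90°
H2 = (90 + 120) mod 360 = 210°
H3 = (90 + 240) mod 360 = 330°
Triadic = 90°, 210°, 330°


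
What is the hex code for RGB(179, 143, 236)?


R = 179 → B3 (hex)
G = 143 → 8F (hex)
B = 236 → EC (hex)
Hex = #B38FEC


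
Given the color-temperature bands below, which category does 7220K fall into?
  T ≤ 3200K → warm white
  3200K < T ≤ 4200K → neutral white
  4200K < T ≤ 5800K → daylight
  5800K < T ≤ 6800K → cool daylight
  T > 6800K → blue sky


Temperature: 7220K
7220K > 6800K → blue sky
Classification: blue sky


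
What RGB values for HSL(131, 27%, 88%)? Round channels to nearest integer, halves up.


H=131°, S=0.27, L=0.88
C = (1-|2L-1|)×S = (1-|0.76|)×0.27 = 0.0648
H' = H/60 = 131/60 ≈ 2.1833; X = C×(1-|H' mod 2 - 1|) = 0.01188
m = L - C/2 = 0.88 - 0.0324 = 0.8476
Sector ⌊H'⌋ = 2 → (R',G',B') = (0.0, 0.0648, 0.01188)
RGB = ((R'+m)×255, (G'+m)×255, (B'+m)×255) = (216.138, 232.662, 219.1674)
Round half up → RGB(216, 233, 219)


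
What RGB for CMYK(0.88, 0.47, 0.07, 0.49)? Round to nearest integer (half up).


R = 255 × (1-C) × (1-K) = 255 × 0.12 × 0.51 = 15.606 → 16
G = 255 × (1-M) × (1-K) = 255 × 0.53 × 0.51 = 68.9265 → 69
B = 255 × (1-Y) × (1-K) = 255 × 0.93 × 0.51 = 120.9465 → 121
= RGB(16, 69, 121)


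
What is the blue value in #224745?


Color: #224745
R = 22 = 34
G = 47 = 71
B = 45 = 69
Blue = 69


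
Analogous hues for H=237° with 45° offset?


Base hue: 237°
Left analog: (237 - 45) mod 360 = 192°
Right analog: (237 + 45) mod 360 = 282°
Analogous hues = 192° and 282°


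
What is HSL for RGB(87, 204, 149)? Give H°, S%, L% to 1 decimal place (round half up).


Normalize: R'=87/255≈0.3412, G'=204/255≈0.8000, B'=149/255≈0.5843
Max=204/255, Min=87/255, Δ=Max-Min=117/255
L = (Max+Min)/2 = (204+87)/510 = 291/510 = 0.57058… → L = 57.1%
L > 0.5 → S = Δ/(2-Max-Min) = 117/(510-204-87) = 117/219 = 0.53424… → S = 53.4%
(the 1/255 factors cancel in S and H, so raw channel differences can be used)
Max is G' → H = 60 × ((B-R)/Δ + 2) = 60 × ((149-87)/117 + 2)
  62/117 + 2 = 0.5299… + 2 = 2.5299…
  H = 60 × 2.5299… = 151.794…° → H = 151.8°
= HSL(151.8°, 53.4%, 57.1%)


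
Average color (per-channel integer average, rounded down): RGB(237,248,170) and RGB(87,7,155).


Midpoint: each channel = ⌊(C₁+C₂)/2⌋
R: ⌊(237+87)/2⌋ = 162
G: ⌊(248+7)/2⌋ = 127
B: ⌊(170+155)/2⌋ = 162
= RGB(162, 127, 162)


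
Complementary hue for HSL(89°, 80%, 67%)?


Complement = opposite side of color wheel = hue + 180°
H' = (89 + 180) mod 360 = 269°
S and L unchanged.
= HSL(269°, 80%, 67%)


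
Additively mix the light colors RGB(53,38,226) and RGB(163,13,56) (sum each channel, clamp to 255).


Additive: each channel = min(255, C₁+C₂)
R: 53+163 = 216 → 216
G: 38+13 = 51 → 51
B: 226+56 = 282 → 255
= RGB(216, 51, 255)


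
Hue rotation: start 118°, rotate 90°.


New hue = (H + rotation) mod 360
New hue = (118 + 90) mod 360
= 208 mod 360
= 208°


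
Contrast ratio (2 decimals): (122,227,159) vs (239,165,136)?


Linearize each sRGB channel c=v/255: c/12.92 if c ≤ 0.04045 else ((c+0.055)/1.055)^2.4
L = 0.2126×R_lin + 0.7152×G_lin + 0.0722×B_lin
Color 1 (122,227,159):
  R=122: 122/255≈0.4784 > 0.04045 → ((0.4784+0.055)/1.055)^2.4 ≈ 0.19462
  G=227: 227/255≈0.8902 > 0.04045 → ((0.8902+0.055)/1.055)^2.4 ≈ 0.76815
  B=159: 159/255≈0.6235 > 0.04045 → ((0.6235+0.055)/1.055)^2.4 ≈ 0.34670
  L1 = 0.2126×0.19462 + 0.7152×0.76815 + 0.0722×0.34670 ≈ 0.61579
Color 2 (239,165,136):
  R=239: 239/255≈0.9373 > 0.04045 → ((0.9373+0.055)/1.055)^2.4 ≈ 0.86316
  G=165: 165/255≈0.6471 > 0.04045 → ((0.6471+0.055)/1.055)^2.4 ≈ 0.37626
  B=136: 136/255≈0.5333 > 0.04045 → ((0.5333+0.055)/1.055)^2.4 ≈ 0.24620
  L2 = 0.2126×0.86316 + 0.7152×0.37626 + 0.0722×0.24620 ≈ 0.47039
Lighter = 0.61579, Darker = 0.47039
Ratio = (L_lighter + 0.05) / (L_darker + 0.05)
Ratio = (0.61579 + 0.05) / (0.47039 + 0.05) = 0.66579 / 0.52039 ≈ 1.2794
Ratio ≈ 1.28:1


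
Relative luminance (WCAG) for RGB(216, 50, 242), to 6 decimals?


Linearize each channel (sRGB transfer function): c = v/255; c_lin = c/12.92 if c ≤ 0.04045, else ((c+0.055)/1.055)^2.4
  R: 216/255 ≈ 0.847059 > 0.04045 → ((0.847059+0.055)/1.055)^2.4 ≈ 0.686685
  G: 50/255 ≈ 0.196078 > 0.04045 → ((0.196078+0.055)/1.055)^2.4 ≈ 0.031896
  B: 242/255 ≈ 0.949020 > 0.04045 → ((0.949020+0.055)/1.055)^2.4 ≈ 0.887923
R_lin = 0.686685, G_lin = 0.031896, B_lin = 0.887923
L = 0.2126×R + 0.7152×G + 0.0722×B
L = 0.2126×0.686685 + 0.7152×0.031896 + 0.0722×0.887923
L ≈ 0.232909


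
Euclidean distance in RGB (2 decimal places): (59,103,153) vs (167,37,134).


d = √[(R₁-R₂)² + (G₁-G₂)² + (B₁-B₂)²]
d = √[(59-167)² + (103-37)² + (153-134)²]
d = √[11664 + 4356 + 361]
d = √16381
d ≈ 127.99


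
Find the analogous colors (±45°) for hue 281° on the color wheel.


Base hue: 281°
Left analog: (281 - 45) mod 360 = 236°
Right analog: (281 + 45) mod 360 = 326°
Analogous hues = 236° and 326°


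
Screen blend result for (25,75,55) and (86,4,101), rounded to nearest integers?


Screen: C = 255 - (255-A)×(255-B)/255, rounded to nearest integer
R: 255 - (255-25)×(255-86)/255 = 255 - 38870/255 ≈ 255 - 152.431 = 102.569 → 103
G: 255 - (255-75)×(255-4)/255 = 255 - 45180/255 ≈ 255 - 177.176 = 77.824 → 78
B: 255 - (255-55)×(255-101)/255 = 255 - 30800/255 ≈ 255 - 120.784 = 134.216 → 134
= RGB(103, 78, 134)


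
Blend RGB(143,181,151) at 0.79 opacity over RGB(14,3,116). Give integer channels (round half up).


C = α×F + (1-α)×B, with 1-α = 0.21
R: 0.79×143 + 0.21×14 = 112.97 + 2.94 = 115.91 → 116
G: 0.79×181 + 0.21×3 = 142.99 + 0.63 = 143.62 → 144
B: 0.79×151 + 0.21×116 = 119.29 + 24.36 = 143.65 → 144
= RGB(116, 144, 144)


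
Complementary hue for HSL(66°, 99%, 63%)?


Complement = opposite side of color wheel = hue + 180°
H' = (66 + 180) mod 360 = 246°
S and L unchanged.
= HSL(246°, 99%, 63%)


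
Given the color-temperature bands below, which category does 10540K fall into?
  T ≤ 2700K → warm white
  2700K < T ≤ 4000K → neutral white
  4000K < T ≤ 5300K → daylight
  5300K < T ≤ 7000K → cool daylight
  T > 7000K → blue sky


Temperature: 10540K
10540K > 7000K → blue sky
Classification: blue sky


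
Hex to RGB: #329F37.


32 → 50 (R)
9F → 159 (G)
37 → 55 (B)
= RGB(50, 159, 55)


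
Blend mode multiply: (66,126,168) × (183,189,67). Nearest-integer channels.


Multiply: C = A×B/255, rounded to nearest integer
R: 66×183/255 = 12078/255 ≈ 47.365 → 47
G: 126×189/255 = 23814/255 ≈ 93.388 → 93
B: 168×67/255 = 11256/255 ≈ 44.141 → 44
= RGB(47, 93, 44)


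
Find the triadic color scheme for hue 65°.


Triadic: equally spaced at 120° intervals
H1 = 65°
H2 = (65 + 120) mod 360 = 185°
H3 = (65 + 240) mod 360 = 305°
Triadic = 65°, 185°, 305°


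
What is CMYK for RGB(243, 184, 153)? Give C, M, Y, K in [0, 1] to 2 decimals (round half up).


R'=243/255≈0.9529, G'=184/255≈0.7216, B'=153/255≈0.6000
K = 1 - max(R',G',B') = 1 - 243/255 = 12/255 = 0.04705… → 0.05
(1-R'-K)/(1-K) simplifies to (max-R)/max with max = 243:
C = (243-243)/243 = 0/243 = 0 → 0.00
M = (243-184)/243 = 59/243 = 0.24279… → 0.24
Y = (243-153)/243 = 90/243 = 0.37037… → 0.37
= CMYK(0.00, 0.24, 0.37, 0.05)


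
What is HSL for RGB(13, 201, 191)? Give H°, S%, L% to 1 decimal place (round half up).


Normalize: R'=13/255≈0.0510, G'=201/255≈0.7882, B'=191/255≈0.7490
Max=201/255, Min=13/255, Δ=Max-Min=188/255
L = (Max+Min)/2 = (201+13)/510 = 214/510 = 0.41960… → L = 42.0%
L ≤ 0.5 → S = Δ/(Max+Min) = 188/(201+13) = 188/214 = 0.87850… → S = 87.9%
(the 1/255 factors cancel in S and H, so raw channel differences can be used)
Max is G' → H = 60 × ((B-R)/Δ + 2) = 60 × ((191-13)/188 + 2)
  178/188 + 2 = 0.9468… + 2 = 2.9468…
  H = 60 × 2.9468… = 176.808…° → H = 176.8°
= HSL(176.8°, 87.9%, 42.0%)


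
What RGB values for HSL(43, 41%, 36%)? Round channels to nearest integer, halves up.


H=43°, S=0.41, L=0.36
C = (1-|2L-1|)×S = (1-|-0.28|)×0.41 = 0.2952
H' = H/60 = 43/60 ≈ 0.7167; X = C×(1-|H' mod 2 - 1|) = 0.21156
m = L - C/2 = 0.36 - 0.1476 = 0.2124
Sector ⌊H'⌋ = 0 → (R',G',B') = (0.2952, 0.21156, 0.0)
RGB = ((R'+m)×255, (G'+m)×255, (B'+m)×255) = (129.438, 108.1098, 54.162)
Round half up → RGB(129, 108, 54)


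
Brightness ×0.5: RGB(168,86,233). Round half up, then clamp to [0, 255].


Multiply each channel by 0.5, round half up, clamp to [0, 255]
R: 168×0.5 = 84
G: 86×0.5 = 43
B: 233×0.5 = 116.5 → round → 117
= RGB(84, 43, 117)


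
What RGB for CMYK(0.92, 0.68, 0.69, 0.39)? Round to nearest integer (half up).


R = 255 × (1-C) × (1-K) = 255 × 0.08 × 0.61 = 12.444 → 12
G = 255 × (1-M) × (1-K) = 255 × 0.32 × 0.61 = 49.776 → 50
B = 255 × (1-Y) × (1-K) = 255 × 0.31 × 0.61 = 48.2205 → 48
= RGB(12, 50, 48)


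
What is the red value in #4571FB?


Color: #4571FB
R = 45 = 69
G = 71 = 113
B = FB = 251
Red = 69


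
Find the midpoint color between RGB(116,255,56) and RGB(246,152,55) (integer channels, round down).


Midpoint: each channel = ⌊(C₁+C₂)/2⌋
R: ⌊(116+246)/2⌋ = 181
G: ⌊(255+152)/2⌋ = 203
B: ⌊(56+55)/2⌋ = 55
= RGB(181, 203, 55)


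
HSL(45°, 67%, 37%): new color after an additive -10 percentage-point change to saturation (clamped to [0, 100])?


Original S = 67%
Adjustment = -10 percentage points
New S = 67 + (-10) = 57
Clamp to [0, 100] → 57
= HSL(45°, 57%, 37%)


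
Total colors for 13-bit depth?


Colors = 2^bits = 2^13
= 8,192 colors


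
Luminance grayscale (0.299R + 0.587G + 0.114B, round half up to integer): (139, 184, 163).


Gray = 0.299×R + 0.587×G + 0.114×B
Gray = 0.299×139 + 0.587×184 + 0.114×163
Gray = 41.561 + 108.008 + 18.582
Gray = 168.151 → round half up → 168
Gray = 168


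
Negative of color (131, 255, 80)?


Invert: (255-R, 255-G, 255-B)
R: 255-131 = 124
G: 255-255 = 0
B: 255-80 = 175
= RGB(124, 0, 175)


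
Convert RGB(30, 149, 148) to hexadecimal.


R = 30 → 1E (hex)
G = 149 → 95 (hex)
B = 148 → 94 (hex)
Hex = #1E9594


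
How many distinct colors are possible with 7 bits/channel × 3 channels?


Total bits = 7 bits/channel × 3 channels = 21 bits
Distinct colors = 2^21
= 2,097,152 colors


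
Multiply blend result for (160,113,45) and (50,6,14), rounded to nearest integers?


Multiply: C = A×B/255, rounded to nearest integer
R: 160×50/255 = 8000/255 ≈ 31.373 → 31
G: 113×6/255 = 678/255 ≈ 2.659 → 3
B: 45×14/255 = 630/255 ≈ 2.471 → 2
= RGB(31, 3, 2)


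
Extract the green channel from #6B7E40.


Color: #6B7E40
R = 6B = 107
G = 7E = 126
B = 40 = 64
Green = 126


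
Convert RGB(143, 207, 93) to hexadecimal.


R = 143 → 8F (hex)
G = 207 → CF (hex)
B = 93 → 5D (hex)
Hex = #8FCF5D


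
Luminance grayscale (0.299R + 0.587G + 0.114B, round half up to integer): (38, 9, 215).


Gray = 0.299×R + 0.587×G + 0.114×B
Gray = 0.299×38 + 0.587×9 + 0.114×215
Gray = 11.362 + 5.283 + 24.510
Gray = 41.155 → round half up → 41
Gray = 41


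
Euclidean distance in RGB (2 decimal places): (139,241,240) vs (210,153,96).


d = √[(R₁-R₂)² + (G₁-G₂)² + (B₁-B₂)²]
d = √[(139-210)² + (241-153)² + (240-96)²]
d = √[5041 + 7744 + 20736]
d = √33521
d ≈ 183.09


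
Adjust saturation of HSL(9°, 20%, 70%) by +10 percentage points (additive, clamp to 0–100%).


Original S = 20%
Adjustment = +10 percentage points
New S = 20 + (10) = 30
Clamp to [0, 100] → 30
= HSL(9°, 30%, 70%)


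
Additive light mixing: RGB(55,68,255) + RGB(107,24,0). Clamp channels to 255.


Additive: each channel = min(255, C₁+C₂)
R: 55+107 = 162 → 162
G: 68+24 = 92 → 92
B: 255+0 = 255 → 255
= RGB(162, 92, 255)


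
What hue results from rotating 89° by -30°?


New hue = (H + rotation) mod 360
New hue = (89 -30) mod 360
= 59 mod 360
= 59°


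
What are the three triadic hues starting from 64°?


Triadic: equally spaced at 120° intervals
H1 = 64°
H2 = (64 + 120) mod 360 = 184°
H3 = (64 + 240) mod 360 = 304°
Triadic = 64°, 184°, 304°


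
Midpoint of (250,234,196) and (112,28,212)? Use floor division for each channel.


Midpoint: each channel = ⌊(C₁+C₂)/2⌋
R: ⌊(250+112)/2⌋ = 181
G: ⌊(234+28)/2⌋ = 131
B: ⌊(196+212)/2⌋ = 204
= RGB(181, 131, 204)


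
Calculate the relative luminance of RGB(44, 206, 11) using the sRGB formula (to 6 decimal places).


Linearize each channel (sRGB transfer function): c = v/255; c_lin = c/12.92 if c ≤ 0.04045, else ((c+0.055)/1.055)^2.4
  R: 44/255 ≈ 0.172549 > 0.04045 → ((0.172549+0.055)/1.055)^2.4 ≈ 0.025187
  G: 206/255 ≈ 0.807843 > 0.04045 → ((0.807843+0.055)/1.055)^2.4 ≈ 0.617207
  B: 11/255 ≈ 0.043137 > 0.04045 → ((0.043137+0.055)/1.055)^2.4 ≈ 0.003347
R_lin = 0.025187, G_lin = 0.617207, B_lin = 0.003347
L = 0.2126×R + 0.7152×G + 0.0722×B
L = 0.2126×0.025187 + 0.7152×0.617207 + 0.0722×0.003347
L ≈ 0.447022


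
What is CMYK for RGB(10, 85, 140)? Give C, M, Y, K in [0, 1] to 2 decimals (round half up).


R'=10/255≈0.0392, G'=85/255≈0.3333, B'=140/255≈0.5490
K = 1 - max(R',G',B') = 1 - 140/255 = 115/255 = 0.45098… → 0.45
(1-R'-K)/(1-K) simplifies to (max-R)/max with max = 140:
C = (140-10)/140 = 130/140 = 0.92857… → 0.93
M = (140-85)/140 = 55/140 = 0.39285… → 0.39
Y = (140-140)/140 = 0/140 = 0 → 0.00
= CMYK(0.93, 0.39, 0.00, 0.45)


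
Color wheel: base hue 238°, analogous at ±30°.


Base hue: 238°
Left analog: (238 - 30) mod 360 = 208°
Right analog: (238 + 30) mod 360 = 268°
Analogous hues = 208° and 268°


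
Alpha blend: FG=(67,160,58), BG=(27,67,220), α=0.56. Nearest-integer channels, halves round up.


C = α×F + (1-α)×B, with 1-α = 0.44
R: 0.56×67 + 0.44×27 = 37.52 + 11.88 = 49.40 → 49
G: 0.56×160 + 0.44×67 = 89.60 + 29.48 = 119.08 → 119
B: 0.56×58 + 0.44×220 = 32.48 + 96.80 = 129.28 → 129
= RGB(49, 119, 129)


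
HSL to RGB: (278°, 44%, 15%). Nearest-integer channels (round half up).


H=278°, S=0.44, L=0.15
C = (1-|2L-1|)×S = (1-|-0.70|)×0.44 = 0.132
H' = H/60 = 278/60 ≈ 4.6333; X = C×(1-|H' mod 2 - 1|) = 0.0836
m = L - C/2 = 0.15 - 0.066 = 0.084
Sector ⌊H'⌋ = 4 → (R',G',B') = (0.0836, 0.0, 0.132)
RGB = ((R'+m)×255, (G'+m)×255, (B'+m)×255) = (42.738, 21.42, 55.08)
Round half up → RGB(43, 21, 55)


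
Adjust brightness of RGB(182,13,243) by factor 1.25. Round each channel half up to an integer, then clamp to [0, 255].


Multiply each channel by 1.25, round half up, clamp to [0, 255]
R: 182×1.25 = 227.5 → round → 228
G: 13×1.25 = 16.25 → round → 16
B: 243×1.25 = 303.75 → round → 304 → clamp → 255
= RGB(228, 16, 255)


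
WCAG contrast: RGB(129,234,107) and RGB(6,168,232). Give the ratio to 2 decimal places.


Linearize each sRGB channel c=v/255: c/12.92 if c ≤ 0.04045 else ((c+0.055)/1.055)^2.4
L = 0.2126×R_lin + 0.7152×G_lin + 0.0722×B_lin
Color 1 (129,234,107):
  R=129: 129/255≈0.5059 > 0.04045 → ((0.5059+0.055)/1.055)^2.4 ≈ 0.21953
  G=234: 234/255≈0.9176 > 0.04045 → ((0.9176+0.055)/1.055)^2.4 ≈ 0.82279
  B=107: 107/255≈0.4196 > 0.04045 → ((0.4196+0.055)/1.055)^2.4 ≈ 0.14703
  L1 = 0.2126×0.21953 + 0.7152×0.82279 + 0.0722×0.14703 ≈ 0.64574
Color 2 (6,168,232):
  R=6: 6/255≈0.0235 ≤ 0.04045 → 0.0235/12.92 ≈ 0.00182
  G=168: 168/255≈0.6588 > 0.04045 → ((0.6588+0.055)/1.055)^2.4 ≈ 0.39157
  B=232: 232/255≈0.9098 > 0.04045 → ((0.9098+0.055)/1.055)^2.4 ≈ 0.80695
  L2 = 0.2126×0.00182 + 0.7152×0.39157 + 0.0722×0.80695 ≈ 0.33870
Lighter = 0.64574, Darker = 0.33870
Ratio = (L_lighter + 0.05) / (L_darker + 0.05)
Ratio = (0.64574 + 0.05) / (0.33870 + 0.05) = 0.69574 / 0.38870 ≈ 1.7899
Ratio ≈ 1.79:1


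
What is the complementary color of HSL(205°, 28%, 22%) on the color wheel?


Complement = opposite side of color wheel = hue + 180°
H' = (205 + 180) mod 360 = 25°
S and L unchanged.
= HSL(25°, 28%, 22%)


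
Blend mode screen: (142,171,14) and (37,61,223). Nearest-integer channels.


Screen: C = 255 - (255-A)×(255-B)/255, rounded to nearest integer
R: 255 - (255-142)×(255-37)/255 = 255 - 24634/255 ≈ 255 - 96.604 = 158.396 → 158
G: 255 - (255-171)×(255-61)/255 = 255 - 16296/255 ≈ 255 - 63.906 = 191.094 → 191
B: 255 - (255-14)×(255-223)/255 = 255 - 7712/255 ≈ 255 - 30.243 = 224.757 → 225
= RGB(158, 191, 225)


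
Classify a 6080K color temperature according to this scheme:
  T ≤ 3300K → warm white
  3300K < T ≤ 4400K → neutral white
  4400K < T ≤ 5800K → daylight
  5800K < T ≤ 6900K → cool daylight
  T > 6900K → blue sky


Temperature: 6080K
5800K < 6080K ≤ 6900K → cool daylight
Classification: cool daylight


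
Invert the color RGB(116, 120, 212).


Invert: (255-R, 255-G, 255-B)
R: 255-116 = 139
G: 255-120 = 135
B: 255-212 = 43
= RGB(139, 135, 43)


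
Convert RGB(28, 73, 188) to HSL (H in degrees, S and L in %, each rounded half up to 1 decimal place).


Normalize: R'=28/255≈0.1098, G'=73/255≈0.2863, B'=188/255≈0.7373
Max=188/255, Min=28/255, Δ=Max-Min=160/255
L = (Max+Min)/2 = (188+28)/510 = 216/510 = 0.42352… → L = 42.4%
L ≤ 0.5 → S = Δ/(Max+Min) = 160/(188+28) = 160/216 = 0.74074… → S = 74.1%
(the 1/255 factors cancel in S and H, so raw channel differences can be used)
Max is B' → H = 60 × ((R-G)/Δ + 4) = 60 × ((28-73)/160 + 4)
  -45/160 + 4 = -0.2812… + 4 = 3.7187…
  H = 60 × 3.7187… = 223.125° → H = 223.1°
= HSL(223.1°, 74.1%, 42.4%)


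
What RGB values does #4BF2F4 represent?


4B → 75 (R)
F2 → 242 (G)
F4 → 244 (B)
= RGB(75, 242, 244)


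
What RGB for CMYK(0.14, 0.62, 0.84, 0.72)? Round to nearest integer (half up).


R = 255 × (1-C) × (1-K) = 255 × 0.86 × 0.28 = 61.404 → 61
G = 255 × (1-M) × (1-K) = 255 × 0.38 × 0.28 = 27.132 → 27
B = 255 × (1-Y) × (1-K) = 255 × 0.16 × 0.28 = 11.424 → 11
= RGB(61, 27, 11)


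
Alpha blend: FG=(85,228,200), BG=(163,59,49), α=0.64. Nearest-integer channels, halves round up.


C = α×F + (1-α)×B, with 1-α = 0.36
R: 0.64×85 + 0.36×163 = 54.40 + 58.68 = 113.08 → 113
G: 0.64×228 + 0.36×59 = 145.92 + 21.24 = 167.16 → 167
B: 0.64×200 + 0.36×49 = 128.00 + 17.64 = 145.64 → 146
= RGB(113, 167, 146)


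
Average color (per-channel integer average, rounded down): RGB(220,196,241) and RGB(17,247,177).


Midpoint: each channel = ⌊(C₁+C₂)/2⌋
R: ⌊(220+17)/2⌋ = 118
G: ⌊(196+247)/2⌋ = 221
B: ⌊(241+177)/2⌋ = 209
= RGB(118, 221, 209)


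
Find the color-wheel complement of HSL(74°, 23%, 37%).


Complement = opposite side of color wheel = hue + 180°
H' = (74 + 180) mod 360 = 254°
S and L unchanged.
= HSL(254°, 23%, 37%)


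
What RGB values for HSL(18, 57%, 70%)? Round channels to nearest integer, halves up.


H=18°, S=0.57, L=0.70
C = (1-|2L-1|)×S = (1-|0.40|)×0.57 = 0.342
H' = H/60 = 18/60 ≈ 0.3000; X = C×(1-|H' mod 2 - 1|) = 0.1026
m = L - C/2 = 0.70 - 0.171 = 0.529
Sector ⌊H'⌋ = 0 → (R',G',B') = (0.342, 0.1026, 0.0)
RGB = ((R'+m)×255, (G'+m)×255, (B'+m)×255) = (222.105, 161.058, 134.895)
Round half up → RGB(222, 161, 135)


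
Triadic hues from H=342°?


Triadic: equally spaced at 120° intervals
H1 = 342°
H2 = (342 + 120) mod 360 = 102°
H3 = (342 + 240) mod 360 = 222°
Triadic = 342°, 102°, 222°


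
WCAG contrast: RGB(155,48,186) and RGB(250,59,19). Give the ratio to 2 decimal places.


Linearize each sRGB channel c=v/255: c/12.92 if c ≤ 0.04045 else ((c+0.055)/1.055)^2.4
L = 0.2126×R_lin + 0.7152×G_lin + 0.0722×B_lin
Color 1 (155,48,186):
  R=155: 155/255≈0.6078 > 0.04045 → ((0.6078+0.055)/1.055)^2.4 ≈ 0.32778
  G=48: 48/255≈0.1882 > 0.04045 → ((0.1882+0.055)/1.055)^2.4 ≈ 0.02956
  B=186: 186/255≈0.7294 > 0.04045 → ((0.7294+0.055)/1.055)^2.4 ≈ 0.49102
  L1 = 0.2126×0.32778 + 0.7152×0.02956 + 0.0722×0.49102 ≈ 0.12628
Color 2 (250,59,19):
  R=250: 250/255≈0.9804 > 0.04045 → ((0.9804+0.055)/1.055)^2.4 ≈ 0.95597
  G=59: 59/255≈0.2314 > 0.04045 → ((0.2314+0.055)/1.055)^2.4 ≈ 0.04374
  B=19: 19/255≈0.0745 > 0.04045 → ((0.0745+0.055)/1.055)^2.4 ≈ 0.00651
  L2 = 0.2126×0.95597 + 0.7152×0.04374 + 0.0722×0.00651 ≈ 0.23499
Lighter = 0.23499, Darker = 0.12628
Ratio = (L_lighter + 0.05) / (L_darker + 0.05)
Ratio = (0.23499 + 0.05) / (0.12628 + 0.05) = 0.28499 / 0.17628 ≈ 1.6167
Ratio ≈ 1.62:1


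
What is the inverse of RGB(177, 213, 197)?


Invert: (255-R, 255-G, 255-B)
R: 255-177 = 78
G: 255-213 = 42
B: 255-197 = 58
= RGB(78, 42, 58)


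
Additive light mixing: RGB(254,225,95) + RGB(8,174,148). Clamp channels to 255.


Additive: each channel = min(255, C₁+C₂)
R: 254+8 = 262 → 255
G: 225+174 = 399 → 255
B: 95+148 = 243 → 243
= RGB(255, 255, 243)


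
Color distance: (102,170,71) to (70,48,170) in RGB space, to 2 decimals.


d = √[(R₁-R₂)² + (G₁-G₂)² + (B₁-B₂)²]
d = √[(102-70)² + (170-48)² + (71-170)²]
d = √[1024 + 14884 + 9801]
d = √25709
d ≈ 160.34


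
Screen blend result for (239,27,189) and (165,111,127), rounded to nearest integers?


Screen: C = 255 - (255-A)×(255-B)/255, rounded to nearest integer
R: 255 - (255-239)×(255-165)/255 = 255 - 1440/255 ≈ 255 - 5.647 = 249.353 → 249
G: 255 - (255-27)×(255-111)/255 = 255 - 32832/255 ≈ 255 - 128.753 = 126.247 → 126
B: 255 - (255-189)×(255-127)/255 = 255 - 8448/255 ≈ 255 - 33.129 = 221.871 → 222
= RGB(249, 126, 222)


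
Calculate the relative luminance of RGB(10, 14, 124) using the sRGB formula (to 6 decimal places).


Linearize each channel (sRGB transfer function): c = v/255; c_lin = c/12.92 if c ≤ 0.04045, else ((c+0.055)/1.055)^2.4
  R: 10/255 ≈ 0.039216 ≤ 0.04045 → 0.039216/12.92 ≈ 0.003035
  G: 14/255 ≈ 0.054902 > 0.04045 → ((0.054902+0.055)/1.055)^2.4 ≈ 0.004391
  B: 124/255 ≈ 0.486275 > 0.04045 → ((0.486275+0.055)/1.055)^2.4 ≈ 0.201556
R_lin = 0.003035, G_lin = 0.004391, B_lin = 0.201556
L = 0.2126×R + 0.7152×G + 0.0722×B
L = 0.2126×0.003035 + 0.7152×0.004391 + 0.0722×0.201556
L ≈ 0.018338


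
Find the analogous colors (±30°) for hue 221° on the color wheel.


Base hue: 221°
Left analog: (221 - 30) mod 360 = 191°
Right analog: (221 + 30) mod 360 = 251°
Analogous hues = 191° and 251°


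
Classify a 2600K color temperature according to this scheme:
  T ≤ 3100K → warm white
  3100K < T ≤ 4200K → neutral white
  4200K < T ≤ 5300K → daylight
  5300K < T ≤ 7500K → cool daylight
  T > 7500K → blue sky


Temperature: 2600K
2600K ≤ 3100K → warm white
Classification: warm white


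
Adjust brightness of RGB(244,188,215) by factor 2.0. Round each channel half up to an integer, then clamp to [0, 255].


Multiply each channel by 2.0, round half up, clamp to [0, 255]
R: 244×2.0 = 488 → clamp → 255
G: 188×2.0 = 376 → clamp → 255
B: 215×2.0 = 430 → clamp → 255
= RGB(255, 255, 255)


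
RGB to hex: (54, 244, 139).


R = 54 → 36 (hex)
G = 244 → F4 (hex)
B = 139 → 8B (hex)
Hex = #36F48B


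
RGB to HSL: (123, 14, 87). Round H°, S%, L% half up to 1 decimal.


Normalize: R'=123/255≈0.4824, G'=14/255≈0.0549, B'=87/255≈0.3412
Max=123/255, Min=14/255, Δ=Max-Min=109/255
L = (Max+Min)/2 = (123+14)/510 = 137/510 = 0.26862… → L = 26.9%
L ≤ 0.5 → S = Δ/(Max+Min) = 109/(123+14) = 109/137 = 0.79562… → S = 79.6%
(the 1/255 factors cancel in S and H, so raw channel differences can be used)
Max is R' → H = 60 × (((G-B)/Δ) mod 6) = 60 × (((14-87)/109) mod 6)
  (-73)/109 = -0.6697…; negative, so add 6 → 5.3302…
  H = 60 × 5.3302… = 319.816…° → H = 319.8°
= HSL(319.8°, 79.6%, 26.9%)


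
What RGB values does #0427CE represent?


04 → 4 (R)
27 → 39 (G)
CE → 206 (B)
= RGB(4, 39, 206)


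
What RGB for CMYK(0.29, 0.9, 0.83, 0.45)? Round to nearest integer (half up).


R = 255 × (1-C) × (1-K) = 255 × 0.71 × 0.55 = 99.5775 → 100
G = 255 × (1-M) × (1-K) = 255 × 0.10 × 0.55 = 14.025 → 14
B = 255 × (1-Y) × (1-K) = 255 × 0.17 × 0.55 = 23.8425 → 24
= RGB(100, 14, 24)


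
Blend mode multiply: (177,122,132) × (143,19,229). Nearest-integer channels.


Multiply: C = A×B/255, rounded to nearest integer
R: 177×143/255 = 25311/255 ≈ 99.259 → 99
G: 122×19/255 = 2318/255 ≈ 9.090 → 9
B: 132×229/255 = 30228/255 ≈ 118.541 → 119
= RGB(99, 9, 119)


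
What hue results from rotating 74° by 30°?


New hue = (H + rotation) mod 360
New hue = (74 + 30) mod 360
= 104 mod 360
= 104°


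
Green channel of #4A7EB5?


Color: #4A7EB5
R = 4A = 74
G = 7E = 126
B = B5 = 181
Green = 126


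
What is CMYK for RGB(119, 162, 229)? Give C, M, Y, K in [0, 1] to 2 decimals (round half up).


R'=119/255≈0.4667, G'=162/255≈0.6353, B'=229/255≈0.8980
K = 1 - max(R',G',B') = 1 - 229/255 = 26/255 = 0.10196… → 0.10
(1-R'-K)/(1-K) simplifies to (max-R)/max with max = 229:
C = (229-119)/229 = 110/229 = 0.48034… → 0.48
M = (229-162)/229 = 67/229 = 0.29257… → 0.29
Y = (229-229)/229 = 0/229 = 0 → 0.00
= CMYK(0.48, 0.29, 0.00, 0.10)


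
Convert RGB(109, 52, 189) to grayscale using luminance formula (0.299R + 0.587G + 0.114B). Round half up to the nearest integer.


Gray = 0.299×R + 0.587×G + 0.114×B
Gray = 0.299×109 + 0.587×52 + 0.114×189
Gray = 32.591 + 30.524 + 21.546
Gray = 84.661 → round half up → 85
Gray = 85


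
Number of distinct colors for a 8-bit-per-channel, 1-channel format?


Total bits = 8 bits/channel × 1 channels = 8 bits
Distinct colors = 2^8
= 256 colors


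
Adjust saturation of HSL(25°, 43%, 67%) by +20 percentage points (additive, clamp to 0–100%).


Original S = 43%
Adjustment = +20 percentage points
New S = 43 + (20) = 63
Clamp to [0, 100] → 63
= HSL(25°, 63%, 67%)


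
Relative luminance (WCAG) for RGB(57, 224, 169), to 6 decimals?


Linearize each channel (sRGB transfer function): c = v/255; c_lin = c/12.92 if c ≤ 0.04045, else ((c+0.055)/1.055)^2.4
  R: 57/255 ≈ 0.223529 > 0.04045 → ((0.223529+0.055)/1.055)^2.4 ≈ 0.040915
  G: 224/255 ≈ 0.878431 > 0.04045 → ((0.878431+0.055)/1.055)^2.4 ≈ 0.745404
  B: 169/255 ≈ 0.662745 > 0.04045 → ((0.662745+0.055)/1.055)^2.4 ≈ 0.396755
R_lin = 0.040915, G_lin = 0.745404, B_lin = 0.396755
L = 0.2126×R + 0.7152×G + 0.0722×B
L = 0.2126×0.040915 + 0.7152×0.745404 + 0.0722×0.396755
L ≈ 0.570457


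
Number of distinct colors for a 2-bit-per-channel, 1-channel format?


Total bits = 2 bits/channel × 1 channels = 2 bits
Distinct colors = 2^2
= 4 colors


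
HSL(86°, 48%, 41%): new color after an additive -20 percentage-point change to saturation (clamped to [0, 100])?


Original S = 48%
Adjustment = -20 percentage points
New S = 48 + (-20) = 28
Clamp to [0, 100] → 28
= HSL(86°, 28%, 41%)


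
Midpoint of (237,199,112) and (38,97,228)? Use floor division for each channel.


Midpoint: each channel = ⌊(C₁+C₂)/2⌋
R: ⌊(237+38)/2⌋ = 137
G: ⌊(199+97)/2⌋ = 148
B: ⌊(112+228)/2⌋ = 170
= RGB(137, 148, 170)


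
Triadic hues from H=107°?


Triadic: equally spaced at 120° intervals
H1 = 107°
H2 = (107 + 120) mod 360 = 227°
H3 = (107 + 240) mod 360 = 347°
Triadic = 107°, 227°, 347°


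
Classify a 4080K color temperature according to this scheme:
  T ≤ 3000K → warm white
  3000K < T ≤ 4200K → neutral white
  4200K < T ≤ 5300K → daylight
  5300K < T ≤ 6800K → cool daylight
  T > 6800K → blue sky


Temperature: 4080K
3000K < 4080K ≤ 4200K → neutral white
Classification: neutral white


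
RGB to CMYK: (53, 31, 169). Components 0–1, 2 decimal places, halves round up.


R'=53/255≈0.2078, G'=31/255≈0.1216, B'=169/255≈0.6627
K = 1 - max(R',G',B') = 1 - 169/255 = 86/255 = 0.33725… → 0.34
(1-R'-K)/(1-K) simplifies to (max-R)/max with max = 169:
C = (169-53)/169 = 116/169 = 0.68639… → 0.69
M = (169-31)/169 = 138/169 = 0.81656… → 0.82
Y = (169-169)/169 = 0/169 = 0 → 0.00
= CMYK(0.69, 0.82, 0.00, 0.34)


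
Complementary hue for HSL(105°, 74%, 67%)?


Complement = opposite side of color wheel = hue + 180°
H' = (105 + 180) mod 360 = 285°
S and L unchanged.
= HSL(285°, 74%, 67%)


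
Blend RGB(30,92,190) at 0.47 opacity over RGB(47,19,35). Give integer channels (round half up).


C = α×F + (1-α)×B, with 1-α = 0.53
R: 0.47×30 + 0.53×47 = 14.10 + 24.91 = 39.01 → 39
G: 0.47×92 + 0.53×19 = 43.24 + 10.07 = 53.31 → 53
B: 0.47×190 + 0.53×35 = 89.30 + 18.55 = 107.85 → 108
= RGB(39, 53, 108)


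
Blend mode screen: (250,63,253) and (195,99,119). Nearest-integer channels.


Screen: C = 255 - (255-A)×(255-B)/255, rounded to nearest integer
R: 255 - (255-250)×(255-195)/255 = 255 - 300/255 ≈ 255 - 1.176 = 253.824 → 254
G: 255 - (255-63)×(255-99)/255 = 255 - 29952/255 ≈ 255 - 117.459 = 137.541 → 138
B: 255 - (255-253)×(255-119)/255 = 255 - 272/255 ≈ 255 - 1.067 = 253.933 → 254
= RGB(254, 138, 254)


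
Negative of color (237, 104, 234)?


Invert: (255-R, 255-G, 255-B)
R: 255-237 = 18
G: 255-104 = 151
B: 255-234 = 21
= RGB(18, 151, 21)


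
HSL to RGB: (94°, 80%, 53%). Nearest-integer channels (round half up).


H=94°, S=0.80, L=0.53
C = (1-|2L-1|)×S = (1-|0.06|)×0.80 = 0.752
H' = H/60 = 94/60 ≈ 1.5667; X = C×(1-|H' mod 2 - 1|) ≈ 0.3259
m = L - C/2 = 0.53 - 0.376 = 0.154
Sector ⌊H'⌋ = 1 → (R',G',B') = (≈0.3259, 0.752, 0.0)
RGB = ((R'+m)×255, (G'+m)×255, (B'+m)×255) = (122.366, 231.03, 39.27)
Round half up → RGB(122, 231, 39)


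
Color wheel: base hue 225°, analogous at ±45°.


Base hue: 225°
Left analog: (225 - 45) mod 360 = 180°
Right analog: (225 + 45) mod 360 = 270°
Analogous hues = 180° and 270°


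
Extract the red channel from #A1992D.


Color: #A1992D
R = A1 = 161
G = 99 = 153
B = 2D = 45
Red = 161


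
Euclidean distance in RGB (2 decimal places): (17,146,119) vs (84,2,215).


d = √[(R₁-R₂)² + (G₁-G₂)² + (B₁-B₂)²]
d = √[(17-84)² + (146-2)² + (119-215)²]
d = √[4489 + 20736 + 9216]
d = √34441
d ≈ 185.58


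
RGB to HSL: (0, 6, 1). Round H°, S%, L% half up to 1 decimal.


Normalize: R'=0/255≈0.0000, G'=6/255≈0.0235, B'=1/255≈0.0039
Max=6/255, Min=0/255, Δ=Max-Min=6/255
L = (Max+Min)/2 = (6+0)/510 = 6/510 = 0.01176… → L = 1.2%
L ≤ 0.5 → S = Δ/(Max+Min) = 6/(6+0) = 6/6 = 1 → S = 100.0%
(the 1/255 factors cancel in S and H, so raw channel differences can be used)
Max is G' → H = 60 × ((B-R)/Δ + 2) = 60 × ((1-0)/6 + 2)
  1/6 + 2 = 0.1666… + 2 = 2.1666…
  H = 60 × 2.1666… = 130° → H = 130.0°
= HSL(130.0°, 100.0%, 1.2%)


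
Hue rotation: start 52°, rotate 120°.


New hue = (H + rotation) mod 360
New hue = (52 + 120) mod 360
= 172 mod 360
= 172°


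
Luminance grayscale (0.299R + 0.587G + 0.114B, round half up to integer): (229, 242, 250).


Gray = 0.299×R + 0.587×G + 0.114×B
Gray = 0.299×229 + 0.587×242 + 0.114×250
Gray = 68.471 + 142.054 + 28.500
Gray = 239.025 → round half up → 239
Gray = 239


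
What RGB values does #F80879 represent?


F8 → 248 (R)
08 → 8 (G)
79 → 121 (B)
= RGB(248, 8, 121)


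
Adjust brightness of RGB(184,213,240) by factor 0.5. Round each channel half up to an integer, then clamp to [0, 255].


Multiply each channel by 0.5, round half up, clamp to [0, 255]
R: 184×0.5 = 92
G: 213×0.5 = 106.5 → round → 107
B: 240×0.5 = 120
= RGB(92, 107, 120)


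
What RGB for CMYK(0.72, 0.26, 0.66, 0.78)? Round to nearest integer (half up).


R = 255 × (1-C) × (1-K) = 255 × 0.28 × 0.22 = 15.708 → 16
G = 255 × (1-M) × (1-K) = 255 × 0.74 × 0.22 = 41.514 → 42
B = 255 × (1-Y) × (1-K) = 255 × 0.34 × 0.22 = 19.074 → 19
= RGB(16, 42, 19)


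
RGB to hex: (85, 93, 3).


R = 85 → 55 (hex)
G = 93 → 5D (hex)
B = 3 → 03 (hex)
Hex = #555D03


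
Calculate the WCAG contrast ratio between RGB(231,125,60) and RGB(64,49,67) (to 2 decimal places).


Linearize each sRGB channel c=v/255: c/12.92 if c ≤ 0.04045 else ((c+0.055)/1.055)^2.4
L = 0.2126×R_lin + 0.7152×G_lin + 0.0722×B_lin
Color 1 (231,125,60):
  R=231: 231/255≈0.9059 > 0.04045 → ((0.9059+0.055)/1.055)^2.4 ≈ 0.79910
  G=125: 125/255≈0.4902 > 0.04045 → ((0.4902+0.055)/1.055)^2.4 ≈ 0.20508
  B=60: 60/255≈0.2353 > 0.04045 → ((0.2353+0.055)/1.055)^2.4 ≈ 0.04519
  L1 = 0.2126×0.79910 + 0.7152×0.20508 + 0.0722×0.04519 ≈ 0.31982
Color 2 (64,49,67):
  R=64: 64/255≈0.2510 > 0.04045 → ((0.2510+0.055)/1.055)^2.4 ≈ 0.05127
  G=49: 49/255≈0.1922 > 0.04045 → ((0.1922+0.055)/1.055)^2.4 ≈ 0.03071
  B=67: 67/255≈0.2627 > 0.04045 → ((0.2627+0.055)/1.055)^2.4 ≈ 0.05613
  L2 = 0.2126×0.05127 + 0.7152×0.03071 + 0.0722×0.05613 ≈ 0.03692
Lighter = 0.31982, Darker = 0.03692
Ratio = (L_lighter + 0.05) / (L_darker + 0.05)
Ratio = (0.31982 + 0.05) / (0.03692 + 0.05) = 0.36982 / 0.08692 ≈ 4.2548
Ratio ≈ 4.25:1
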